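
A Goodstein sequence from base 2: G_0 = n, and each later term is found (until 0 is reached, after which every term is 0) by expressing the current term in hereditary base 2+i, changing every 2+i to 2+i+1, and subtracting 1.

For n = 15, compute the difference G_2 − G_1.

1172

base 2: 15 = 2^(2 + 1) + 2^2 + 2 + 1; at 3: 3^(3 + 1) + 3^3 + 3 + 1 = 112; next = 111
base 3: 111 = 3^(3 + 1) + 3^3 + 3; at 4: 4^(4 + 1) + 4^4 + 4 = 1284; next = 1283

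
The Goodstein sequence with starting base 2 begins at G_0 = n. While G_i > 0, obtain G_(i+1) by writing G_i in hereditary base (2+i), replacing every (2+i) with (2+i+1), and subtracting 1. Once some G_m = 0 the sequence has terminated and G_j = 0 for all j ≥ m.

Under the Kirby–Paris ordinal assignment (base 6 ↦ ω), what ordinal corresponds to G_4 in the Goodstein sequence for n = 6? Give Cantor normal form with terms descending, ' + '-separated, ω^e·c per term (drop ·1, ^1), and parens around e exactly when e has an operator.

ω^5·5 + ω^4·5 + ω^3·5 + ω^2·5 + ω·5 + 5

i=0: 6 = 2^2 + 2 (b=2); 2→3: 3^3 + 3 = 30; 30−1 = 29
i=1: 29 = 3^3 + 2 (b=3); 3→4: 4^4 + 2 = 258; 258−1 = 257
i=2: 257 = 4^4 + 1 (b=4); 4→5: 5^5 + 1 = 3126; 3126−1 = 3125
i=3: 3125 = 5^5 (b=5); 5→6: 6^6 = 46656; 46656−1 = 46655
i=4: 46655 = 5·6^5 + 5·6^4 + 5·6^3 + 5·6^2 + 5·6 + 5 (b=6); 6→7: 5·7^5 + 5·7^4 + 5·7^3 + 5·7^2 + 5·7 + 5 = 98040; 98040−1 = 98039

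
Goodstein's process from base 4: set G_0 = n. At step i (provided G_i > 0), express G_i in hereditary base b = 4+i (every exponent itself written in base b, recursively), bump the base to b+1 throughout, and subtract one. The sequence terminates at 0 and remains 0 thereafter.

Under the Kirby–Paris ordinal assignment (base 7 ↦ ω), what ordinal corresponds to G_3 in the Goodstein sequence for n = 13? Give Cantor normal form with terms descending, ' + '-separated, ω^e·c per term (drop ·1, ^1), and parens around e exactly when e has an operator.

ω·2 + 4

step 0: 13 = 3·4 + 1; sub 5 for 4: 3·5 + 1; = 16; G_1 = 16−1 = 15
step 1: 15 = 3·5; sub 6 for 5: 3·6; = 18; G_2 = 18−1 = 17
step 2: 17 = 2·6 + 5; sub 7 for 6: 2·7 + 5; = 19; G_3 = 19−1 = 18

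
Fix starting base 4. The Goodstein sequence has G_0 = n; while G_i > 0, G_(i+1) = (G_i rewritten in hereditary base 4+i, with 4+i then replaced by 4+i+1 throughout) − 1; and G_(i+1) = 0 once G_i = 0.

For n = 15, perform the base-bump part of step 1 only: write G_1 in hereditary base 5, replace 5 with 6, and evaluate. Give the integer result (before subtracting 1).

20

G_0 = 15. HB_4(15) = 3·4 + 3. Bump = 18. G_1 = 17.
G_1 = 17. HB_5(17) = 3·5 + 2. Bump = 20. G_2 = 19.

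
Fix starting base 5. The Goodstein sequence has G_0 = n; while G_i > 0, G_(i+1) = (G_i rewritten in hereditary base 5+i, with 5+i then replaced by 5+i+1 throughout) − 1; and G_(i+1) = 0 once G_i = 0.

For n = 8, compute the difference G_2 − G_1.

step 0: 8 = 5 + 3; sub 6 for 5: 6 + 3; = 9; G_1 = 9−1 = 8
step 1: 8 = 6 + 2; sub 7 for 6: 7 + 2; = 9; G_2 = 9−1 = 8

0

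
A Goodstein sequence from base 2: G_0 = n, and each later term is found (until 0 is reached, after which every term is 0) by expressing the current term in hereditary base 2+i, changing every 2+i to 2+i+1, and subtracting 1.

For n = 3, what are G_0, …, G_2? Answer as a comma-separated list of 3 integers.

base 2: 3 = 2 + 1; at 3: 3 + 1 = 4; next = 3
base 3: 3 = 3; at 4: 4 = 4; next = 3

3, 3, 3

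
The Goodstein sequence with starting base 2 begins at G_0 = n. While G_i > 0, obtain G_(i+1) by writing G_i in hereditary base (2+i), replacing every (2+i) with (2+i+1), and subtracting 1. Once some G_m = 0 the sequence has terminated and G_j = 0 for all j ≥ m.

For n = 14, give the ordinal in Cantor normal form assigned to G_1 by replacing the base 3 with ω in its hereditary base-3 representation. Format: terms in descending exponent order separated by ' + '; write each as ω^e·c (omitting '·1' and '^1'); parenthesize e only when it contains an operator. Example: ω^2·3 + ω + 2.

ω^(ω + 1) + ω^ω + 2

14 —HB2→ 2^(2 + 1) + 2^2 + 2 —bump→ 3^(3 + 1) + 3^3 + 3 = 111 —(−1)→ 110
110 —HB3→ 3^(3 + 1) + 3^3 + 2 —bump→ 4^(4 + 1) + 4^4 + 2 = 1282 —(−1)→ 1281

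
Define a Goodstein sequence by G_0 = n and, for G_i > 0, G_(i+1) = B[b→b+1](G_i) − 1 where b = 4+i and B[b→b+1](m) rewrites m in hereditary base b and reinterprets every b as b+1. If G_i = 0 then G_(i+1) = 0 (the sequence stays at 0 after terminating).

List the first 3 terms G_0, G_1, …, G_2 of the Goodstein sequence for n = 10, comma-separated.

10, 11, 12

(0) 10|_4 = 2·4 + 2 ↦ 2·5 + 2|_5 = 12 ⇒ 11
(1) 11|_5 = 2·5 + 1 ↦ 2·6 + 1|_6 = 13 ⇒ 12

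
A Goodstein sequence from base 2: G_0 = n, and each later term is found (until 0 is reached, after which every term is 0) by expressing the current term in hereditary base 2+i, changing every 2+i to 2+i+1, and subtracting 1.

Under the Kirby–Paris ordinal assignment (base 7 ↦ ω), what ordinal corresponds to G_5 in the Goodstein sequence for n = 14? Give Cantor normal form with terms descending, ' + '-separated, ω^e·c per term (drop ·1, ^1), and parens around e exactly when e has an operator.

ω^(ω + 1) + ω^5·5 + ω^4·5 + ω^3·5 + ω^2·5 + ω·5 + 4

base 2: 14 = 2^(2 + 1) + 2^2 + 2; at 3: 3^(3 + 1) + 3^3 + 3 = 111; next = 110
base 3: 110 = 3^(3 + 1) + 3^3 + 2; at 4: 4^(4 + 1) + 4^4 + 2 = 1282; next = 1281
base 4: 1281 = 4^(4 + 1) + 4^4 + 1; at 5: 5^(5 + 1) + 5^5 + 1 = 18751; next = 18750
base 5: 18750 = 5^(5 + 1) + 5^5; at 6: 6^(6 + 1) + 6^6 = 326592; next = 326591
base 6: 326591 = 6^(6 + 1) + 5·6^5 + 5·6^4 + 5·6^3 + 5·6^2 + 5·6 + 5; at 7: 7^(7 + 1) + 5·7^5 + 5·7^4 + 5·7^3 + 5·7^2 + 5·7 + 5 = 5862841; next = 5862840
base 7: 5862840 = 7^(7 + 1) + 5·7^5 + 5·7^4 + 5·7^3 + 5·7^2 + 5·7 + 4; at 8: 8^(8 + 1) + 5·8^5 + 5·8^4 + 5·8^3 + 5·8^2 + 5·8 + 4 = 134404972; next = 134404971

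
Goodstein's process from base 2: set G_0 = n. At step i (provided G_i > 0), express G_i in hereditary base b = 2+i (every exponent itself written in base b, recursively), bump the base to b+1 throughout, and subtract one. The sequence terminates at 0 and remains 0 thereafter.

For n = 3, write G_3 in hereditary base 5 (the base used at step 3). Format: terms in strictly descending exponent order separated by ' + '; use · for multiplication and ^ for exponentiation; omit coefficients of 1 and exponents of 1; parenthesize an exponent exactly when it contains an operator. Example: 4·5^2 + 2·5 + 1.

2

step 0: 3 = 2 + 1; sub 3 for 2: 3 + 1; = 4; G_1 = 4−1 = 3
step 1: 3 = 3; sub 4 for 3: 4; = 4; G_2 = 4−1 = 3
step 2: 3 = 3; sub 5 for 4: 3; = 3; G_3 = 3−1 = 2
step 3: 2 = 2; sub 6 for 5: 2; = 2; G_4 = 2−1 = 1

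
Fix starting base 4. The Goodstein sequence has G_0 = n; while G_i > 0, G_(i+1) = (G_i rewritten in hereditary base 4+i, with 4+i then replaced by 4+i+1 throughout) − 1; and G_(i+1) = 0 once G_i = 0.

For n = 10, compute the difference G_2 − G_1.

1

step 0: 10 = 2·4 + 2; sub 5 for 4: 2·5 + 2; = 12; G_1 = 12−1 = 11
step 1: 11 = 2·5 + 1; sub 6 for 5: 2·6 + 1; = 13; G_2 = 13−1 = 12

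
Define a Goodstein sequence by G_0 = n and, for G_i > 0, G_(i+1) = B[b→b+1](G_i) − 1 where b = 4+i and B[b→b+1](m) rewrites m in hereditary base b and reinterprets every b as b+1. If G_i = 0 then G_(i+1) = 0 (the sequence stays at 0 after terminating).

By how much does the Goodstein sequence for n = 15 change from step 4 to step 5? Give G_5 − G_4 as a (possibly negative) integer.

1

15 —HB4→ 3·4 + 3 —bump→ 3·5 + 3 = 18 —(−1)→ 17
17 —HB5→ 3·5 + 2 —bump→ 3·6 + 2 = 20 —(−1)→ 19
19 —HB6→ 3·6 + 1 —bump→ 3·7 + 1 = 22 —(−1)→ 21
21 —HB7→ 3·7 —bump→ 3·8 = 24 —(−1)→ 23
23 —HB8→ 2·8 + 7 —bump→ 2·9 + 7 = 25 —(−1)→ 24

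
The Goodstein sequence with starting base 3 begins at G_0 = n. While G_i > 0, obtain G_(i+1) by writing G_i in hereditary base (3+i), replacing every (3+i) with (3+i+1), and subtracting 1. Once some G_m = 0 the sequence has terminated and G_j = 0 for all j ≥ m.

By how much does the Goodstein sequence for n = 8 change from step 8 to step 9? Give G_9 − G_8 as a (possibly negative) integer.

step 0: 8 = 2·3 + 2; sub 4 for 3: 2·4 + 2; = 10; G_1 = 10−1 = 9
step 1: 9 = 2·4 + 1; sub 5 for 4: 2·5 + 1; = 11; G_2 = 11−1 = 10
step 2: 10 = 2·5; sub 6 for 5: 2·6; = 12; G_3 = 12−1 = 11
step 3: 11 = 6 + 5; sub 7 for 6: 7 + 5; = 12; G_4 = 12−1 = 11
step 4: 11 = 7 + 4; sub 8 for 7: 8 + 4; = 12; G_5 = 12−1 = 11
step 5: 11 = 8 + 3; sub 9 for 8: 9 + 3; = 12; G_6 = 12−1 = 11
step 6: 11 = 9 + 2; sub 10 for 9: 10 + 2; = 12; G_7 = 12−1 = 11
step 7: 11 = 10 + 1; sub 11 for 10: 11 + 1; = 12; G_8 = 12−1 = 11
step 8: 11 = 11; sub 12 for 11: 12; = 12; G_9 = 12−1 = 11

0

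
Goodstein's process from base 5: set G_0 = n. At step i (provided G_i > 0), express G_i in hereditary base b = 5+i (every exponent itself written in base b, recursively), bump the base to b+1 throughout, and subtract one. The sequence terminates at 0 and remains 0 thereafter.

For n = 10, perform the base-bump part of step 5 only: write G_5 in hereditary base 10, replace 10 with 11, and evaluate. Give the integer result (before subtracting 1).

12

G_0 = 10. HB_5(10) = 2·5. Bump = 12. G_1 = 11.
G_1 = 11. HB_6(11) = 6 + 5. Bump = 12. G_2 = 11.
G_2 = 11. HB_7(11) = 7 + 4. Bump = 12. G_3 = 11.
G_3 = 11. HB_8(11) = 8 + 3. Bump = 12. G_4 = 11.
G_4 = 11. HB_9(11) = 9 + 2. Bump = 12. G_5 = 11.
G_5 = 11. HB_10(11) = 10 + 1. Bump = 12. G_6 = 11.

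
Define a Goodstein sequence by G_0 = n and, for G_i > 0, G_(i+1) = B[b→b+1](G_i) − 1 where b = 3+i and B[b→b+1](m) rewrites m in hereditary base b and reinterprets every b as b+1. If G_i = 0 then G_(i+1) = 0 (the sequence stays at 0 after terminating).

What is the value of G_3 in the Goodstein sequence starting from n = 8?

[0] 8 ≡ 2·3 + 2 (base 3). Lift 4: 10. −1: 9.
[1] 9 ≡ 2·4 + 1 (base 4). Lift 5: 11. −1: 10.
[2] 10 ≡ 2·5 (base 5). Lift 6: 12. −1: 11.
[3] 11 ≡ 6 + 5 (base 6). Lift 7: 12. −1: 11.

11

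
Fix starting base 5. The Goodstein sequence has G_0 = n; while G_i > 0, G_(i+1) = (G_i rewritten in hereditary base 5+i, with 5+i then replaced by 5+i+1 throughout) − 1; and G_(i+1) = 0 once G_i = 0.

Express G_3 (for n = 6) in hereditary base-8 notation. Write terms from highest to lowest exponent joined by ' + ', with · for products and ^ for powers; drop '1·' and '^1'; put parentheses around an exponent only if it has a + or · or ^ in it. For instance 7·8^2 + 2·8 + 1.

5

i=0: 6 = 5 + 1 (b=5); 5→6: 6 + 1 = 7; 7−1 = 6
i=1: 6 = 6 (b=6); 6→7: 7 = 7; 7−1 = 6
i=2: 6 = 6 (b=7); 7→8: 6 = 6; 6−1 = 5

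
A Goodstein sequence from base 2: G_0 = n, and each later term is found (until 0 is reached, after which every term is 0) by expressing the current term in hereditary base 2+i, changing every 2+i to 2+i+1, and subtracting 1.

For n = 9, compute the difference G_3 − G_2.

8819

base 2: 9 = 2^(2 + 1) + 1; at 3: 3^(3 + 1) + 1 = 82; next = 81
base 3: 81 = 3^(3 + 1); at 4: 4^(4 + 1) = 1024; next = 1023
base 4: 1023 = 3·4^4 + 3·4^3 + 3·4^2 + 3·4 + 3; at 5: 3·5^5 + 3·5^3 + 3·5^2 + 3·5 + 3 = 9843; next = 9842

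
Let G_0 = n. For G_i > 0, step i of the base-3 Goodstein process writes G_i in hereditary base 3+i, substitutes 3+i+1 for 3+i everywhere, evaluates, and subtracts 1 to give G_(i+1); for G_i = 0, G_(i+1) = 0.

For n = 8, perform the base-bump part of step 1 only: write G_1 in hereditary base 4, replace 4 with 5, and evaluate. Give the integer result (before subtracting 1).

i=0: 8 = 2·3 + 2 (b=3); 3→4: 2·4 + 2 = 10; 10−1 = 9
i=1: 9 = 2·4 + 1 (b=4); 4→5: 2·5 + 1 = 11; 11−1 = 10

11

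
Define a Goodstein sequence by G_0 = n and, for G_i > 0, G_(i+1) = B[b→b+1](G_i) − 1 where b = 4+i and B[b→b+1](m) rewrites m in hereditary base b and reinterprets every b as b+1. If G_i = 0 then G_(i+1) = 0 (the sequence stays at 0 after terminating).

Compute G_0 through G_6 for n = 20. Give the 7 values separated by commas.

G_0=20  [base 4] 4^2 + 4  →[4↦5]→  5^2 + 5 = 30  −1 ⇒ G_1=29
G_1=29  [base 5] 5^2 + 4  →[5↦6]→  6^2 + 4 = 40  −1 ⇒ G_2=39
G_2=39  [base 6] 6^2 + 3  →[6↦7]→  7^2 + 3 = 52  −1 ⇒ G_3=51
G_3=51  [base 7] 7^2 + 2  →[7↦8]→  8^2 + 2 = 66  −1 ⇒ G_4=65
G_4=65  [base 8] 8^2 + 1  →[8↦9]→  9^2 + 1 = 82  −1 ⇒ G_5=81
G_5=81  [base 9] 9^2  →[9↦10]→  10^2 = 100  −1 ⇒ G_6=99

20, 29, 39, 51, 65, 81, 99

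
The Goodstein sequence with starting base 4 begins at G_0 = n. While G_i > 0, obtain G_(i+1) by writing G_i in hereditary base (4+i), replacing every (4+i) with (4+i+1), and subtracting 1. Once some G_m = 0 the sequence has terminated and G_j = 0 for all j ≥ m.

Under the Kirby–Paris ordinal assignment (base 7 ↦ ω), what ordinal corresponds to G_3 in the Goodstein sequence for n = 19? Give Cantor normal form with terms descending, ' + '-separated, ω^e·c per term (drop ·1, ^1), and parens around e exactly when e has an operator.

i=0: 19 = 4^2 + 3 (b=4); 4→5: 5^2 + 3 = 28; 28−1 = 27
i=1: 27 = 5^2 + 2 (b=5); 5→6: 6^2 + 2 = 38; 38−1 = 37
i=2: 37 = 6^2 + 1 (b=6); 6→7: 7^2 + 1 = 50; 50−1 = 49

ω^2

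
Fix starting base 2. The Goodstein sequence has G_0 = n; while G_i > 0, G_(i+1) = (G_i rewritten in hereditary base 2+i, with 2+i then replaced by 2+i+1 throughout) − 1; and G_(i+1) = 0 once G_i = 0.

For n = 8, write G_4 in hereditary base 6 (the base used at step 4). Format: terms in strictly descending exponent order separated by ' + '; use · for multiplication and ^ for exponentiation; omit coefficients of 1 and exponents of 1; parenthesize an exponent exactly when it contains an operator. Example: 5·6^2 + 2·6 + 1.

2·6^6 + 2·6^2 + 6 + 5

8 —HB2→ 2^(2 + 1) —bump→ 3^(3 + 1) = 81 —(−1)→ 80
80 —HB3→ 2·3^3 + 2·3^2 + 2·3 + 2 —bump→ 2·4^4 + 2·4^2 + 2·4 + 2 = 554 —(−1)→ 553
553 —HB4→ 2·4^4 + 2·4^2 + 2·4 + 1 —bump→ 2·5^5 + 2·5^2 + 2·5 + 1 = 6311 —(−1)→ 6310
6310 —HB5→ 2·5^5 + 2·5^2 + 2·5 —bump→ 2·6^6 + 2·6^2 + 2·6 = 93396 —(−1)→ 93395
93395 —HB6→ 2·6^6 + 2·6^2 + 6 + 5 —bump→ 2·7^7 + 2·7^2 + 7 + 5 = 1647196 —(−1)→ 1647195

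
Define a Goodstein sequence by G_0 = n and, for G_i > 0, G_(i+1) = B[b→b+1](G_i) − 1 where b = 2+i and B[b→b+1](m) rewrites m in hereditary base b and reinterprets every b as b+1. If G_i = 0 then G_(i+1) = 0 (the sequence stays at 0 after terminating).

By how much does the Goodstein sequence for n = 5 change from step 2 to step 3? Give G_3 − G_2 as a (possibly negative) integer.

212

[0] 5 ≡ 2^2 + 1 (base 2). Lift 3: 28. −1: 27.
[1] 27 ≡ 3^3 (base 3). Lift 4: 256. −1: 255.
[2] 255 ≡ 3·4^3 + 3·4^2 + 3·4 + 3 (base 4). Lift 5: 468. −1: 467.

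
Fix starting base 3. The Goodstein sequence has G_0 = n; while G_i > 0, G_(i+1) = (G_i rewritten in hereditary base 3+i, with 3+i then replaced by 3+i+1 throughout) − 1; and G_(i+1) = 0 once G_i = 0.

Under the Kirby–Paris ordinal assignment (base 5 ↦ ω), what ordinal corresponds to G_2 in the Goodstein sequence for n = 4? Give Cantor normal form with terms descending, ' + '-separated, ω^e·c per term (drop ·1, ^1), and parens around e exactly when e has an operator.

4

(0) 4|_3 = 3 + 1 ↦ 4 + 1|_4 = 5 ⇒ 4
(1) 4|_4 = 4 ↦ 5|_5 = 5 ⇒ 4
(2) 4|_5 = 4 ↦ 4|_6 = 4 ⇒ 3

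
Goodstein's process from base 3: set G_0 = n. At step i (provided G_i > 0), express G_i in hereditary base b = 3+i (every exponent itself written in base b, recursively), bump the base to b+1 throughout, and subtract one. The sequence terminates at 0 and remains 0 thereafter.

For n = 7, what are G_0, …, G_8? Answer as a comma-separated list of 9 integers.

G_0=7  [base 3] 2·3 + 1  →[3↦4]→  2·4 + 1 = 9  −1 ⇒ G_1=8
G_1=8  [base 4] 2·4  →[4↦5]→  2·5 = 10  −1 ⇒ G_2=9
G_2=9  [base 5] 5 + 4  →[5↦6]→  6 + 4 = 10  −1 ⇒ G_3=9
G_3=9  [base 6] 6 + 3  →[6↦7]→  7 + 3 = 10  −1 ⇒ G_4=9
G_4=9  [base 7] 7 + 2  →[7↦8]→  8 + 2 = 10  −1 ⇒ G_5=9
G_5=9  [base 8] 8 + 1  →[8↦9]→  9 + 1 = 10  −1 ⇒ G_6=9
G_6=9  [base 9] 9  →[9↦10]→  10 = 10  −1 ⇒ G_7=9
G_7=9  [base 10] 9  →[10↦11]→  9 = 9  −1 ⇒ G_8=8

7, 8, 9, 9, 9, 9, 9, 9, 8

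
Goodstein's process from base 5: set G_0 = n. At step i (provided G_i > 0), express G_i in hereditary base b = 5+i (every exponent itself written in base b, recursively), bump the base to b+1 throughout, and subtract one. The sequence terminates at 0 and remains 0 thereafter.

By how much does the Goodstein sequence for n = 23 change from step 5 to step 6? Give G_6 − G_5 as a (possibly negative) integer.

2

step 0: 23 = 4·5 + 3; sub 6 for 5: 4·6 + 3; = 27; G_1 = 27−1 = 26
step 1: 26 = 4·6 + 2; sub 7 for 6: 4·7 + 2; = 30; G_2 = 30−1 = 29
step 2: 29 = 4·7 + 1; sub 8 for 7: 4·8 + 1; = 33; G_3 = 33−1 = 32
step 3: 32 = 4·8; sub 9 for 8: 4·9; = 36; G_4 = 36−1 = 35
step 4: 35 = 3·9 + 8; sub 10 for 9: 3·10 + 8; = 38; G_5 = 38−1 = 37
step 5: 37 = 3·10 + 7; sub 11 for 10: 3·11 + 7; = 40; G_6 = 40−1 = 39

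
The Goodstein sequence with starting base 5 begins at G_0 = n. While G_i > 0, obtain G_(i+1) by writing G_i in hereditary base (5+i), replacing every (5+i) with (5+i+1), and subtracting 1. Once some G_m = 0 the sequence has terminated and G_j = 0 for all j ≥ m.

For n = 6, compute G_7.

1

i=0: 6 = 5 + 1 (b=5); 5→6: 6 + 1 = 7; 7−1 = 6
i=1: 6 = 6 (b=6); 6→7: 7 = 7; 7−1 = 6
i=2: 6 = 6 (b=7); 7→8: 6 = 6; 6−1 = 5
i=3: 5 = 5 (b=8); 8→9: 5 = 5; 5−1 = 4
i=4: 4 = 4 (b=9); 9→10: 4 = 4; 4−1 = 3
i=5: 3 = 3 (b=10); 10→11: 3 = 3; 3−1 = 2
i=6: 2 = 2 (b=11); 11→12: 2 = 2; 2−1 = 1
i=7: 1 = 1 (b=12); 12→13: 1 = 1; 1−1 = 0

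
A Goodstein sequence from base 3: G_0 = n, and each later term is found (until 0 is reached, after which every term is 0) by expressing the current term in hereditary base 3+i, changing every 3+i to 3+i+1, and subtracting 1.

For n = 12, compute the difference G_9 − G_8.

G_0=12  [base 3] 3^2 + 3  →[3↦4]→  4^2 + 4 = 20  −1 ⇒ G_1=19
G_1=19  [base 4] 4^2 + 3  →[4↦5]→  5^2 + 3 = 28  −1 ⇒ G_2=27
G_2=27  [base 5] 5^2 + 2  →[5↦6]→  6^2 + 2 = 38  −1 ⇒ G_3=37
G_3=37  [base 6] 6^2 + 1  →[6↦7]→  7^2 + 1 = 50  −1 ⇒ G_4=49
G_4=49  [base 7] 7^2  →[7↦8]→  8^2 = 64  −1 ⇒ G_5=63
G_5=63  [base 8] 7·8 + 7  →[8↦9]→  7·9 + 7 = 70  −1 ⇒ G_6=69
G_6=69  [base 9] 7·9 + 6  →[9↦10]→  7·10 + 6 = 76  −1 ⇒ G_7=75
G_7=75  [base 10] 7·10 + 5  →[10↦11]→  7·11 + 5 = 82  −1 ⇒ G_8=81
G_8=81  [base 11] 7·11 + 4  →[11↦12]→  7·12 + 4 = 88  −1 ⇒ G_9=87

6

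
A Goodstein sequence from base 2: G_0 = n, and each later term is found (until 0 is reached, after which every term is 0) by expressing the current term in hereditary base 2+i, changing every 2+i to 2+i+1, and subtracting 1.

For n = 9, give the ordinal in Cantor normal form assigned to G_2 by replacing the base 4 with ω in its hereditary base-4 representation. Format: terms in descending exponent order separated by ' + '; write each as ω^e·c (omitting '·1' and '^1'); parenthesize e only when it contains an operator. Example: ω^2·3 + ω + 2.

[0] 9 ≡ 2^(2 + 1) + 1 (base 2). Lift 3: 82. −1: 81.
[1] 81 ≡ 3^(3 + 1) (base 3). Lift 4: 1024. −1: 1023.
[2] 1023 ≡ 3·4^4 + 3·4^3 + 3·4^2 + 3·4 + 3 (base 4). Lift 5: 9843. −1: 9842.

ω^ω·3 + ω^3·3 + ω^2·3 + ω·3 + 3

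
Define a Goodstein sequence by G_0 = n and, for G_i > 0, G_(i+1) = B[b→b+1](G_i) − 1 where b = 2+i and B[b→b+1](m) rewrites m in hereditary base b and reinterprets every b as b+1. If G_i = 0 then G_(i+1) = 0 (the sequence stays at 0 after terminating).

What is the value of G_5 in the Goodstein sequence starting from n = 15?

15 —HB2→ 2^(2 + 1) + 2^2 + 2 + 1 —bump→ 3^(3 + 1) + 3^3 + 3 + 1 = 112 —(−1)→ 111
111 —HB3→ 3^(3 + 1) + 3^3 + 3 —bump→ 4^(4 + 1) + 4^4 + 4 = 1284 —(−1)→ 1283
1283 —HB4→ 4^(4 + 1) + 4^4 + 3 —bump→ 5^(5 + 1) + 5^5 + 3 = 18753 —(−1)→ 18752
18752 —HB5→ 5^(5 + 1) + 5^5 + 2 —bump→ 6^(6 + 1) + 6^6 + 2 = 326594 —(−1)→ 326593
326593 —HB6→ 6^(6 + 1) + 6^6 + 1 —bump→ 7^(7 + 1) + 7^7 + 1 = 6588345 —(−1)→ 6588344
6588344 —HB7→ 7^(7 + 1) + 7^7 —bump→ 8^(8 + 1) + 8^8 = 150994944 —(−1)→ 150994943

6588344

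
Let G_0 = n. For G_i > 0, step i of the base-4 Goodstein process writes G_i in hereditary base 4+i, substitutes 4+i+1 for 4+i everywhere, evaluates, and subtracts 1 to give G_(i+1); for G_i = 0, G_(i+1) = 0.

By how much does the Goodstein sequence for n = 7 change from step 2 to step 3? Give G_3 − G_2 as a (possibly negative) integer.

i=0: 7 = 4 + 3 (b=4); 4→5: 5 + 3 = 8; 8−1 = 7
i=1: 7 = 5 + 2 (b=5); 5→6: 6 + 2 = 8; 8−1 = 7
i=2: 7 = 6 + 1 (b=6); 6→7: 7 + 1 = 8; 8−1 = 7

0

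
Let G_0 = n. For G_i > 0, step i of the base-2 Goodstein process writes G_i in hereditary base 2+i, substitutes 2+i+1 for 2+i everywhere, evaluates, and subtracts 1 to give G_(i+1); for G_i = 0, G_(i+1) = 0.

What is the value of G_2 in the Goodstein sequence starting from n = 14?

G_0 = 14. HB_2(14) = 2^(2 + 1) + 2^2 + 2. Bump = 111. G_1 = 110.
G_1 = 110. HB_3(110) = 3^(3 + 1) + 3^3 + 2. Bump = 1282. G_2 = 1281.

1281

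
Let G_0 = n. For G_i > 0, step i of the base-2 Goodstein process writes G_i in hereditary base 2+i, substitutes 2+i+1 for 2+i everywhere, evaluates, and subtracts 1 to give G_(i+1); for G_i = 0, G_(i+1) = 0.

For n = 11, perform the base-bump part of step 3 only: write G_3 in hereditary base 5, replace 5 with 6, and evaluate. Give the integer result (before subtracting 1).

279938

11 —HB2→ 2^(2 + 1) + 2 + 1 —bump→ 3^(3 + 1) + 3 + 1 = 85 —(−1)→ 84
84 —HB3→ 3^(3 + 1) + 3 —bump→ 4^(4 + 1) + 4 = 1028 —(−1)→ 1027
1027 —HB4→ 4^(4 + 1) + 3 —bump→ 5^(5 + 1) + 3 = 15628 —(−1)→ 15627
15627 —HB5→ 5^(5 + 1) + 2 —bump→ 6^(6 + 1) + 2 = 279938 —(−1)→ 279937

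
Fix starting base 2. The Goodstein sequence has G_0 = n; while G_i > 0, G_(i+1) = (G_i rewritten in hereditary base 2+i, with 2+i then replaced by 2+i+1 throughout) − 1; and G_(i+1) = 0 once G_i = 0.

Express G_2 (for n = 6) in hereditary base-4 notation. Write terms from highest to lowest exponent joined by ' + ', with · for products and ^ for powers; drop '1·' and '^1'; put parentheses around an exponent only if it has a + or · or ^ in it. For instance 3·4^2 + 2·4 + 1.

step 0: 6 = 2^2 + 2; sub 3 for 2: 3^3 + 3; = 30; G_1 = 30−1 = 29
step 1: 29 = 3^3 + 2; sub 4 for 3: 4^4 + 2; = 258; G_2 = 258−1 = 257
step 2: 257 = 4^4 + 1; sub 5 for 4: 5^5 + 1; = 3126; G_3 = 3126−1 = 3125

4^4 + 1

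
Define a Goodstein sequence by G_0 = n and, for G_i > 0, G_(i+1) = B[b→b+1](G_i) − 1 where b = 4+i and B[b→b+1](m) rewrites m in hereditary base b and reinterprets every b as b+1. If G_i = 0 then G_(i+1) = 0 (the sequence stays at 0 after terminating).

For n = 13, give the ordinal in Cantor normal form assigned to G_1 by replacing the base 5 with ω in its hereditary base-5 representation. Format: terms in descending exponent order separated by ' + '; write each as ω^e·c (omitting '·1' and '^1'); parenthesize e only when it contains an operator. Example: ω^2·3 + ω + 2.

i=0: 13 = 3·4 + 1 (b=4); 4→5: 3·5 + 1 = 16; 16−1 = 15
i=1: 15 = 3·5 (b=5); 5→6: 3·6 = 18; 18−1 = 17

ω·3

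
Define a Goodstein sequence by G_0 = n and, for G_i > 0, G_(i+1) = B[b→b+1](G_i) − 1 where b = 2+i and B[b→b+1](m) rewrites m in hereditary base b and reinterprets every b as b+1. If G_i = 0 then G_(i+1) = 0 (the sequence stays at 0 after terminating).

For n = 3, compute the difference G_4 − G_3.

-1

base 2: 3 = 2 + 1; at 3: 3 + 1 = 4; next = 3
base 3: 3 = 3; at 4: 4 = 4; next = 3
base 4: 3 = 3; at 5: 3 = 3; next = 2
base 5: 2 = 2; at 6: 2 = 2; next = 1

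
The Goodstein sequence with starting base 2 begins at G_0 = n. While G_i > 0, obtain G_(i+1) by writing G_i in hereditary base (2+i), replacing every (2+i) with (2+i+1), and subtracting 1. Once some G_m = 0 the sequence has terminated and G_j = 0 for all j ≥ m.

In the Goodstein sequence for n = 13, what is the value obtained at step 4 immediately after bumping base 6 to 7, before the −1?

G_0=13  [base 2] 2^(2 + 1) + 2^2 + 1  →[2↦3]→  3^(3 + 1) + 3^3 + 1 = 109  −1 ⇒ G_1=108
G_1=108  [base 3] 3^(3 + 1) + 3^3  →[3↦4]→  4^(4 + 1) + 4^4 = 1280  −1 ⇒ G_2=1279
G_2=1279  [base 4] 4^(4 + 1) + 3·4^3 + 3·4^2 + 3·4 + 3  →[4↦5]→  5^(5 + 1) + 3·5^3 + 3·5^2 + 3·5 + 3 = 16093  −1 ⇒ G_3=16092
G_3=16092  [base 5] 5^(5 + 1) + 3·5^3 + 3·5^2 + 3·5 + 2  →[5↦6]→  6^(6 + 1) + 3·6^3 + 3·6^2 + 3·6 + 2 = 280712  −1 ⇒ G_4=280711
G_4=280711  [base 6] 6^(6 + 1) + 3·6^3 + 3·6^2 + 3·6 + 1  →[6↦7]→  7^(7 + 1) + 3·7^3 + 3·7^2 + 3·7 + 1 = 5765999  −1 ⇒ G_5=5765998

5765999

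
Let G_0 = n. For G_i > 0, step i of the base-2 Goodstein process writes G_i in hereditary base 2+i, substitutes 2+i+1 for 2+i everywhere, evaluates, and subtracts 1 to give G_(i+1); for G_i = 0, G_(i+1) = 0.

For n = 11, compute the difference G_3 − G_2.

14600

i=0: 11 = 2^(2 + 1) + 2 + 1 (b=2); 2→3: 3^(3 + 1) + 3 + 1 = 85; 85−1 = 84
i=1: 84 = 3^(3 + 1) + 3 (b=3); 3→4: 4^(4 + 1) + 4 = 1028; 1028−1 = 1027
i=2: 1027 = 4^(4 + 1) + 3 (b=4); 4→5: 5^(5 + 1) + 3 = 15628; 15628−1 = 15627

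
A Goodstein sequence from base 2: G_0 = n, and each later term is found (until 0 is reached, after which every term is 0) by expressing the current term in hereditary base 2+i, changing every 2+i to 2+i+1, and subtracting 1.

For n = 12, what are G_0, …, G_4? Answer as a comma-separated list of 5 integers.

i=0: 12 = 2^(2 + 1) + 2^2 (b=2); 2→3: 3^(3 + 1) + 3^3 = 108; 108−1 = 107
i=1: 107 = 3^(3 + 1) + 2·3^2 + 2·3 + 2 (b=3); 3→4: 4^(4 + 1) + 2·4^2 + 2·4 + 2 = 1066; 1066−1 = 1065
i=2: 1065 = 4^(4 + 1) + 2·4^2 + 2·4 + 1 (b=4); 4→5: 5^(5 + 1) + 2·5^2 + 2·5 + 1 = 15686; 15686−1 = 15685
i=3: 15685 = 5^(5 + 1) + 2·5^2 + 2·5 (b=5); 5→6: 6^(6 + 1) + 2·6^2 + 2·6 = 280020; 280020−1 = 280019

12, 107, 1065, 15685, 280019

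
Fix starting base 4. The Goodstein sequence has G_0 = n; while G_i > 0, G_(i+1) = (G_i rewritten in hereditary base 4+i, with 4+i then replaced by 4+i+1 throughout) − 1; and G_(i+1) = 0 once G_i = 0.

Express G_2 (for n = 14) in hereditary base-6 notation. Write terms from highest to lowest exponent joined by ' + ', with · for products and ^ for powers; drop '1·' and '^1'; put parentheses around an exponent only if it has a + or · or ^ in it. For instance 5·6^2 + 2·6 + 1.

3·6

(0) 14|_4 = 3·4 + 2 ↦ 3·5 + 2|_5 = 17 ⇒ 16
(1) 16|_5 = 3·5 + 1 ↦ 3·6 + 1|_6 = 19 ⇒ 18
(2) 18|_6 = 3·6 ↦ 3·7|_7 = 21 ⇒ 20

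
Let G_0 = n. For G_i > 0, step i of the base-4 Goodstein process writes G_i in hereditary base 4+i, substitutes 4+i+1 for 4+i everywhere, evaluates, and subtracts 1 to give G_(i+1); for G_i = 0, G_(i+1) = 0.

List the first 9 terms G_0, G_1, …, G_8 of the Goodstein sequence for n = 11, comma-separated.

11, 12, 13, 14, 15, 15, 15, 15, 15

[0] 11 ≡ 2·4 + 3 (base 4). Lift 5: 13. −1: 12.
[1] 12 ≡ 2·5 + 2 (base 5). Lift 6: 14. −1: 13.
[2] 13 ≡ 2·6 + 1 (base 6). Lift 7: 15. −1: 14.
[3] 14 ≡ 2·7 (base 7). Lift 8: 16. −1: 15.
[4] 15 ≡ 8 + 7 (base 8). Lift 9: 16. −1: 15.
[5] 15 ≡ 9 + 6 (base 9). Lift 10: 16. −1: 15.
[6] 15 ≡ 10 + 5 (base 10). Lift 11: 16. −1: 15.
[7] 15 ≡ 11 + 4 (base 11). Lift 12: 16. −1: 15.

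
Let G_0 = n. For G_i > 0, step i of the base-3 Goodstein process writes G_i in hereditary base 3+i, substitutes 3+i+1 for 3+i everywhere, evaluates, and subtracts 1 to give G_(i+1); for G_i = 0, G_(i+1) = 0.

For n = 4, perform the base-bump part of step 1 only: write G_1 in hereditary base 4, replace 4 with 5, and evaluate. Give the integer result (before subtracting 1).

5

G_0=4  [base 3] 3 + 1  →[3↦4]→  4 + 1 = 5  −1 ⇒ G_1=4
G_1=4  [base 4] 4  →[4↦5]→  5 = 5  −1 ⇒ G_2=4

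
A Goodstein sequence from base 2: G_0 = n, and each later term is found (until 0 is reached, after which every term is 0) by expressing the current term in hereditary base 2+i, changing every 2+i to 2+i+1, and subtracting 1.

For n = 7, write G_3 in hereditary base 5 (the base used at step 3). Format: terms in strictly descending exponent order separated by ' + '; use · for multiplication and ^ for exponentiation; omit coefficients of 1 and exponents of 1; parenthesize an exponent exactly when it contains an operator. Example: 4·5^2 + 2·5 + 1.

(0) 7|_2 = 2^2 + 2 + 1 ↦ 3^3 + 3 + 1|_3 = 31 ⇒ 30
(1) 30|_3 = 3^3 + 3 ↦ 4^4 + 4|_4 = 260 ⇒ 259
(2) 259|_4 = 4^4 + 3 ↦ 5^5 + 3|_5 = 3128 ⇒ 3127
(3) 3127|_5 = 5^5 + 2 ↦ 6^6 + 2|_6 = 46658 ⇒ 46657

5^5 + 2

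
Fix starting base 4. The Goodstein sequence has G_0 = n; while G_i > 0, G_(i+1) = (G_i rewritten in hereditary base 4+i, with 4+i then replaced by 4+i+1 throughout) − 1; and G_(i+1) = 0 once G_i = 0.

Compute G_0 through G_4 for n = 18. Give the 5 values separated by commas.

[0] 18 ≡ 4^2 + 2 (base 4). Lift 5: 27. −1: 26.
[1] 26 ≡ 5^2 + 1 (base 5). Lift 6: 37. −1: 36.
[2] 36 ≡ 6^2 (base 6). Lift 7: 49. −1: 48.
[3] 48 ≡ 6·7 + 6 (base 7). Lift 8: 54. −1: 53.

18, 26, 36, 48, 53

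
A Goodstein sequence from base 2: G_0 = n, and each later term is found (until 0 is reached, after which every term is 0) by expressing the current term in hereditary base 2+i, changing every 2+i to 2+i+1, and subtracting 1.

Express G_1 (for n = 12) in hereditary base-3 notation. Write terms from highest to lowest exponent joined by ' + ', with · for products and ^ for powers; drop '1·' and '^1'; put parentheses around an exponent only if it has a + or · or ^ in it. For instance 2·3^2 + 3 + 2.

3^(3 + 1) + 2·3^2 + 2·3 + 2

i=0: 12 = 2^(2 + 1) + 2^2 (b=2); 2→3: 3^(3 + 1) + 3^3 = 108; 108−1 = 107
i=1: 107 = 3^(3 + 1) + 2·3^2 + 2·3 + 2 (b=3); 3→4: 4^(4 + 1) + 2·4^2 + 2·4 + 2 = 1066; 1066−1 = 1065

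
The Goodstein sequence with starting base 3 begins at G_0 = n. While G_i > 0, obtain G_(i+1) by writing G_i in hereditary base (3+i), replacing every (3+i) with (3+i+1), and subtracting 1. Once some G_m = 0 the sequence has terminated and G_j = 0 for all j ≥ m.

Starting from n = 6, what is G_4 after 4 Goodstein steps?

7

G_0=6  [base 3] 2·3  →[3↦4]→  2·4 = 8  −1 ⇒ G_1=7
G_1=7  [base 4] 4 + 3  →[4↦5]→  5 + 3 = 8  −1 ⇒ G_2=7
G_2=7  [base 5] 5 + 2  →[5↦6]→  6 + 2 = 8  −1 ⇒ G_3=7
G_3=7  [base 6] 6 + 1  →[6↦7]→  7 + 1 = 8  −1 ⇒ G_4=7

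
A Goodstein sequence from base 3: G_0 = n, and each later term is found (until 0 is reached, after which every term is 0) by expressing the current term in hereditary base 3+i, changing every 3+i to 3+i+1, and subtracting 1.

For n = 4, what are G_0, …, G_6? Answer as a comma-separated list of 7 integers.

step 0: 4 = 3 + 1; sub 4 for 3: 4 + 1; = 5; G_1 = 5−1 = 4
step 1: 4 = 4; sub 5 for 4: 5; = 5; G_2 = 5−1 = 4
step 2: 4 = 4; sub 6 for 5: 4; = 4; G_3 = 4−1 = 3
step 3: 3 = 3; sub 7 for 6: 3; = 3; G_4 = 3−1 = 2
step 4: 2 = 2; sub 8 for 7: 2; = 2; G_5 = 2−1 = 1
step 5: 1 = 1; sub 9 for 8: 1; = 1; G_6 = 1−1 = 0

4, 4, 4, 3, 2, 1, 0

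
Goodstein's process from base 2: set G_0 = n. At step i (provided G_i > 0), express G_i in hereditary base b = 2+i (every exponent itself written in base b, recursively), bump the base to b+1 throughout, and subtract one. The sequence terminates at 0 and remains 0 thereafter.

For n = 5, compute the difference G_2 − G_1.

[0] 5 ≡ 2^2 + 1 (base 2). Lift 3: 28. −1: 27.
[1] 27 ≡ 3^3 (base 3). Lift 4: 256. −1: 255.

228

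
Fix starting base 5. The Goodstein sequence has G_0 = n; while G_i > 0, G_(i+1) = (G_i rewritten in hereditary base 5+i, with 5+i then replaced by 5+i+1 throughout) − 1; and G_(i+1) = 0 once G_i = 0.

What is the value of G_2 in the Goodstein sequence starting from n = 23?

29

[0] 23 ≡ 4·5 + 3 (base 5). Lift 6: 27. −1: 26.
[1] 26 ≡ 4·6 + 2 (base 6). Lift 7: 30. −1: 29.
[2] 29 ≡ 4·7 + 1 (base 7). Lift 8: 33. −1: 32.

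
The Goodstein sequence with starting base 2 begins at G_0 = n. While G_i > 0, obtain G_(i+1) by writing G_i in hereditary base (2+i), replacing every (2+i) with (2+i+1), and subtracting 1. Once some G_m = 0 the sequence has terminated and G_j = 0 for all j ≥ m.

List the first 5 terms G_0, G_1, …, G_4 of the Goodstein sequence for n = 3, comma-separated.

3, 3, 3, 2, 1

base 2: 3 = 2 + 1; at 3: 3 + 1 = 4; next = 3
base 3: 3 = 3; at 4: 4 = 4; next = 3
base 4: 3 = 3; at 5: 3 = 3; next = 2
base 5: 2 = 2; at 6: 2 = 2; next = 1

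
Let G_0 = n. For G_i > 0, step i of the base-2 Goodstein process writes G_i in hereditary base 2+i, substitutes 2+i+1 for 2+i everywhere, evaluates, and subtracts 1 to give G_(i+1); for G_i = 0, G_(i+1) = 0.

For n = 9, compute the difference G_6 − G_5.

step 0: 9 = 2^(2 + 1) + 1; sub 3 for 2: 3^(3 + 1) + 1; = 82; G_1 = 82−1 = 81
step 1: 81 = 3^(3 + 1); sub 4 for 3: 4^(4 + 1); = 1024; G_2 = 1024−1 = 1023
step 2: 1023 = 3·4^4 + 3·4^3 + 3·4^2 + 3·4 + 3; sub 5 for 4: 3·5^5 + 3·5^3 + 3·5^2 + 3·5 + 3; = 9843; G_3 = 9843−1 = 9842
step 3: 9842 = 3·5^5 + 3·5^3 + 3·5^2 + 3·5 + 2; sub 6 for 5: 3·6^6 + 3·6^3 + 3·6^2 + 3·6 + 2; = 140744; G_4 = 140744−1 = 140743
step 4: 140743 = 3·6^6 + 3·6^3 + 3·6^2 + 3·6 + 1; sub 7 for 6: 3·7^7 + 3·7^3 + 3·7^2 + 3·7 + 1; = 2471827; G_5 = 2471827−1 = 2471826
step 5: 2471826 = 3·7^7 + 3·7^3 + 3·7^2 + 3·7; sub 8 for 7: 3·8^8 + 3·8^3 + 3·8^2 + 3·8; = 50333400; G_6 = 50333400−1 = 50333399

47861573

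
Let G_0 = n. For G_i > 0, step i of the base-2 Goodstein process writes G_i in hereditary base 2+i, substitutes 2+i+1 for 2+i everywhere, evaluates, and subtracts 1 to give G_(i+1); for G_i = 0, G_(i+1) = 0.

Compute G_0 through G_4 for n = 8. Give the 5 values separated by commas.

8 —HB2→ 2^(2 + 1) —bump→ 3^(3 + 1) = 81 —(−1)→ 80
80 —HB3→ 2·3^3 + 2·3^2 + 2·3 + 2 —bump→ 2·4^4 + 2·4^2 + 2·4 + 2 = 554 —(−1)→ 553
553 —HB4→ 2·4^4 + 2·4^2 + 2·4 + 1 —bump→ 2·5^5 + 2·5^2 + 2·5 + 1 = 6311 —(−1)→ 6310
6310 —HB5→ 2·5^5 + 2·5^2 + 2·5 —bump→ 2·6^6 + 2·6^2 + 2·6 = 93396 —(−1)→ 93395

8, 80, 553, 6310, 93395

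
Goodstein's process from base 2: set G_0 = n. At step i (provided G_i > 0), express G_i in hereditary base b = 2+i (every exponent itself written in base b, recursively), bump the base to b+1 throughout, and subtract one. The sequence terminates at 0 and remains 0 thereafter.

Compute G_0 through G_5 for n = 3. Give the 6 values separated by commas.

3, 3, 3, 2, 1, 0

G_0 = 3. HB_2(3) = 2 + 1. Bump = 4. G_1 = 3.
G_1 = 3. HB_3(3) = 3. Bump = 4. G_2 = 3.
G_2 = 3. HB_4(3) = 3. Bump = 3. G_3 = 2.
G_3 = 2. HB_5(2) = 2. Bump = 2. G_4 = 1.
G_4 = 1. HB_6(1) = 1. Bump = 1. G_5 = 0.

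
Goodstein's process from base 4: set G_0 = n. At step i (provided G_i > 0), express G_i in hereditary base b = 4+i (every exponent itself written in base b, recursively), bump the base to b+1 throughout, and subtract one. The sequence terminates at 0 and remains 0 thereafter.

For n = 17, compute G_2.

base 4: 17 = 4^2 + 1; at 5: 5^2 + 1 = 26; next = 25
base 5: 25 = 5^2; at 6: 6^2 = 36; next = 35
base 6: 35 = 5·6 + 5; at 7: 5·7 + 5 = 40; next = 39

35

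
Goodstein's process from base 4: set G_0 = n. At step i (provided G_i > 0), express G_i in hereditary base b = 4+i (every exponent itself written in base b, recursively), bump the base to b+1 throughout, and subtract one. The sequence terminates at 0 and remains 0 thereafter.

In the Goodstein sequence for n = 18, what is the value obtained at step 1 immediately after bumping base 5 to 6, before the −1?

37

[0] 18 ≡ 4^2 + 2 (base 4). Lift 5: 27. −1: 26.
[1] 26 ≡ 5^2 + 1 (base 5). Lift 6: 37. −1: 36.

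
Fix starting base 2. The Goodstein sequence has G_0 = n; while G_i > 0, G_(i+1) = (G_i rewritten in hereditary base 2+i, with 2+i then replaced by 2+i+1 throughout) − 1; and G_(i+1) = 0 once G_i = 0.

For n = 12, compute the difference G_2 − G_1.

958

G_0 = 12. HB_2(12) = 2^(2 + 1) + 2^2. Bump = 108. G_1 = 107.
G_1 = 107. HB_3(107) = 3^(3 + 1) + 2·3^2 + 2·3 + 2. Bump = 1066. G_2 = 1065.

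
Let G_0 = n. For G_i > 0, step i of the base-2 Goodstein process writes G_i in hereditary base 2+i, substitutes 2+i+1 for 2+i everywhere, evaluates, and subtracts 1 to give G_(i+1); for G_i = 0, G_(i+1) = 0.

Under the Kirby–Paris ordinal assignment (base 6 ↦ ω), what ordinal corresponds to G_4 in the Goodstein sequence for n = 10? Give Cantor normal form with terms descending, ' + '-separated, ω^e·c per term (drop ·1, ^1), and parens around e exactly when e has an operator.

[0] 10 ≡ 2^(2 + 1) + 2 (base 2). Lift 3: 84. −1: 83.
[1] 83 ≡ 3^(3 + 1) + 2 (base 3). Lift 4: 1026. −1: 1025.
[2] 1025 ≡ 4^(4 + 1) + 1 (base 4). Lift 5: 15626. −1: 15625.
[3] 15625 ≡ 5^(5 + 1) (base 5). Lift 6: 279936. −1: 279935.
[4] 279935 ≡ 5·6^6 + 5·6^5 + 5·6^4 + 5·6^3 + 5·6^2 + 5·6 + 5 (base 6). Lift 7: 4215755. −1: 4215754.

ω^ω·5 + ω^5·5 + ω^4·5 + ω^3·5 + ω^2·5 + ω·5 + 5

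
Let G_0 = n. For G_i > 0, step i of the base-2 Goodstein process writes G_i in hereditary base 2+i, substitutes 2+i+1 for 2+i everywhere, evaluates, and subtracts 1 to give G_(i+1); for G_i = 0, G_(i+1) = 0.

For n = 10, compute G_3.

10 —HB2→ 2^(2 + 1) + 2 —bump→ 3^(3 + 1) + 3 = 84 —(−1)→ 83
83 —HB3→ 3^(3 + 1) + 2 —bump→ 4^(4 + 1) + 2 = 1026 —(−1)→ 1025
1025 —HB4→ 4^(4 + 1) + 1 —bump→ 5^(5 + 1) + 1 = 15626 —(−1)→ 15625
15625 —HB5→ 5^(5 + 1) —bump→ 6^(6 + 1) = 279936 —(−1)→ 279935

15625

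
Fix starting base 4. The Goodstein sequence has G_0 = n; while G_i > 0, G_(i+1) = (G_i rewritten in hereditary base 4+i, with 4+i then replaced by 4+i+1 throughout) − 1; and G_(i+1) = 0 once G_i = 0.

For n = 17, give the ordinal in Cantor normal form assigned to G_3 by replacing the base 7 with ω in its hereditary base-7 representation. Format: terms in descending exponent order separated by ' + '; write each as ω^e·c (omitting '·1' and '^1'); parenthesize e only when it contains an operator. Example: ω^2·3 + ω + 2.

ω·5 + 4

(0) 17|_4 = 4^2 + 1 ↦ 5^2 + 1|_5 = 26 ⇒ 25
(1) 25|_5 = 5^2 ↦ 6^2|_6 = 36 ⇒ 35
(2) 35|_6 = 5·6 + 5 ↦ 5·7 + 5|_7 = 40 ⇒ 39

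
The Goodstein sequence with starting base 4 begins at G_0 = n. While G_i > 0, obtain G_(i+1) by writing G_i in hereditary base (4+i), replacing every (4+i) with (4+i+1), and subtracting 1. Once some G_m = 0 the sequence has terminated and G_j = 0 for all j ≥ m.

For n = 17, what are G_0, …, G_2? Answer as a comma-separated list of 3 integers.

i=0: 17 = 4^2 + 1 (b=4); 4→5: 5^2 + 1 = 26; 26−1 = 25
i=1: 25 = 5^2 (b=5); 5→6: 6^2 = 36; 36−1 = 35

17, 25, 35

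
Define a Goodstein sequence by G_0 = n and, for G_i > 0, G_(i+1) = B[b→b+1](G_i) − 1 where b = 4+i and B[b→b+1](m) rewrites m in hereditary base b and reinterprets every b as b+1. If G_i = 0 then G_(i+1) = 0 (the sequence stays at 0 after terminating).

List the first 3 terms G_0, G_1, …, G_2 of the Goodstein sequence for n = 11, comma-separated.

11 —HB4→ 2·4 + 3 —bump→ 2·5 + 3 = 13 —(−1)→ 12
12 —HB5→ 2·5 + 2 —bump→ 2·6 + 2 = 14 —(−1)→ 13

11, 12, 13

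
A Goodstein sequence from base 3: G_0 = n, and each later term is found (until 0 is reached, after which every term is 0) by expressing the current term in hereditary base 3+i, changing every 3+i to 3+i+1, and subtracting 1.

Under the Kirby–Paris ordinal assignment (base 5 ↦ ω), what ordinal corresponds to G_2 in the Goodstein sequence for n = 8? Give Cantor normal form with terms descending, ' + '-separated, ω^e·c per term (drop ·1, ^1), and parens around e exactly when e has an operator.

base 3: 8 = 2·3 + 2; at 4: 2·4 + 2 = 10; next = 9
base 4: 9 = 2·4 + 1; at 5: 2·5 + 1 = 11; next = 10
base 5: 10 = 2·5; at 6: 2·6 = 12; next = 11

ω·2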